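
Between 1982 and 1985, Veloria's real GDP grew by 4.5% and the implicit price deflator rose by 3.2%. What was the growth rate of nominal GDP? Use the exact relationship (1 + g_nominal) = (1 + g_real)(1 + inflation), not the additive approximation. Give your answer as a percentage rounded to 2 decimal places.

7.84%

(1 + g_nom) = (1 + g_real)(1 + π) = 1.0450 × 1.0320 = 1.07844.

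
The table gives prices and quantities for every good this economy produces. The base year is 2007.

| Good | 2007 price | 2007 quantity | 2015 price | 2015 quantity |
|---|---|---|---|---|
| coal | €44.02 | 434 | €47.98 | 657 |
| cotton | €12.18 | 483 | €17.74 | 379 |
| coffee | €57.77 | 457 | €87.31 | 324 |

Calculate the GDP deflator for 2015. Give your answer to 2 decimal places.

Nominal GDP 2015 = 47.98·657 + 17.74·379 + 87.31·324 = 66534.76.
Real GDP 2015 (at 2007 prices) = 44.02·657 + 12.18·379 + 57.77·324 = 52254.84.
Deflator = Nominal/Real × 100 = 66534.76/52254.84 × 100 = 127.327.

127.33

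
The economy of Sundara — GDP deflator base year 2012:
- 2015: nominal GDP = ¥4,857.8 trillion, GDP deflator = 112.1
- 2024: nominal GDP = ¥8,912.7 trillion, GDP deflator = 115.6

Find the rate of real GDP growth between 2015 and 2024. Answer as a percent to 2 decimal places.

77.92%

Deflate each year: 2015 → 4857.8/1.121 = 4333.45; 2024 → 8912.7/1.156 = 7709.95.
So real GDP changed by 7709.95/4333.45 − 1 = 0.7792, i.e. 77.92%.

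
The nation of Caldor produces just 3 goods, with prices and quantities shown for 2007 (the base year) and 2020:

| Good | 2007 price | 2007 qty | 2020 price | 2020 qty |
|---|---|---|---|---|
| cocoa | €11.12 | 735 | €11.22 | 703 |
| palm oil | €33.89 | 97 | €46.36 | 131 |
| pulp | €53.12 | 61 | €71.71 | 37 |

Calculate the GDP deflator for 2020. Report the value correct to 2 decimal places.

116.82

Nominal GDP 2020 = 11.22·703 + 46.36·131 + 71.71·37 = 16614.09.
Real GDP 2020 (at 2007 prices) = 11.12·703 + 33.89·131 + 53.12·37 = 14222.39.
Deflator = Nominal/Real × 100 = 16614.09/14222.39 × 100 = 116.816.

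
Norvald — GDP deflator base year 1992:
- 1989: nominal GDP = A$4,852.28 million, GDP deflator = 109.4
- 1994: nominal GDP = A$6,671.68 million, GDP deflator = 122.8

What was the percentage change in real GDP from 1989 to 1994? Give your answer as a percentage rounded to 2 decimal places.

22.49%

Real GDP 1989 = 4852.28 / 1.094 = 4435.36.
Real GDP 1994 = 6671.68 / 1.228 = 5432.96.
Real growth = 5432.96 / 4435.36 − 1 = 0.2249.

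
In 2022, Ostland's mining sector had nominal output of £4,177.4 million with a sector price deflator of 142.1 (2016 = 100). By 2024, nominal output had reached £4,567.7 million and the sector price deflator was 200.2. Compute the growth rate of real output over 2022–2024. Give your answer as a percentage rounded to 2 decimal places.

Deflate each year: 2022 → 4177.4/1.421 = 2939.76; 2024 → 4567.7/2.002 = 2281.57.
So real output changed by 2281.57/2939.76 − 1 = -0.2239, i.e. -22.39%.

-22.39%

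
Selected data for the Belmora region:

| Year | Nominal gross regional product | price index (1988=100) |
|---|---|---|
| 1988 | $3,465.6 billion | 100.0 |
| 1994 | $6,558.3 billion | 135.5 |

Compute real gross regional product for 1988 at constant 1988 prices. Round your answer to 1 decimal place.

$3,465.6 billion

Real gross regional product = Nominal / (price index/100) = 3465.6 / 1.000 = 3465.60.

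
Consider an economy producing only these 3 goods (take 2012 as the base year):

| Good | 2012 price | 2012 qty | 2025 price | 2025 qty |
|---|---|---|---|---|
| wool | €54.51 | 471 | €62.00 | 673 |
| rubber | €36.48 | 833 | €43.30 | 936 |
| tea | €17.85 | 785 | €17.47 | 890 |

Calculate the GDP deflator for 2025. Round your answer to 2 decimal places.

112.78

Nominal GDP 2025 = 62.00·673 + 43.30·936 + 17.47·890 = 97803.10.
Real GDP 2025 (at 2012 prices) = 54.51·673 + 36.48·936 + 17.85·890 = 86717.01.
Deflator = Nominal/Real × 100 = 97803.10/86717.01 × 100 = 112.784.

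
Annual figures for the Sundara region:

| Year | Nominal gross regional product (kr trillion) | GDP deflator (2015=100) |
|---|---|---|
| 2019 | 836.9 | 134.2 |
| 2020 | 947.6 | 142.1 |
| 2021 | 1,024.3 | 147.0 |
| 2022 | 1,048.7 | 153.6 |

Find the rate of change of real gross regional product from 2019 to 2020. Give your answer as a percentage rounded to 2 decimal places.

Real gross regional product 2019 = 836.9/1.342 = 623.62.
Real gross regional product 2020 = 947.6/1.421 = 666.85.
Change = 666.85/623.62 − 1 = 0.0693.

6.93%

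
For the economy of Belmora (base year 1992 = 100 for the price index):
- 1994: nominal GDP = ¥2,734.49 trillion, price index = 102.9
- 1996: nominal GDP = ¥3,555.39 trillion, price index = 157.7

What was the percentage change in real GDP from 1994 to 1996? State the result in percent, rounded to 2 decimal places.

Real GDP 1994 = 2734.49 / 1.029 = 2657.42.
Real GDP 1996 = 3555.39 / 1.577 = 2254.53.
Real growth = 2254.53 / 2657.42 − 1 = -0.1516.

-15.16%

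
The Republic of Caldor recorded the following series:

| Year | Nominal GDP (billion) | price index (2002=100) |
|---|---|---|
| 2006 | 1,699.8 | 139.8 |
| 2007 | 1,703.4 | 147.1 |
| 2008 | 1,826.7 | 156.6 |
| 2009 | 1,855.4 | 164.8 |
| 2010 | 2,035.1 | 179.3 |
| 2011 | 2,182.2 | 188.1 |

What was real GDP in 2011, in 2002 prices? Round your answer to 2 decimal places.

1,160.13 billion

Real GDP 2011 = 2182.2 / 1.881 = 1160.13.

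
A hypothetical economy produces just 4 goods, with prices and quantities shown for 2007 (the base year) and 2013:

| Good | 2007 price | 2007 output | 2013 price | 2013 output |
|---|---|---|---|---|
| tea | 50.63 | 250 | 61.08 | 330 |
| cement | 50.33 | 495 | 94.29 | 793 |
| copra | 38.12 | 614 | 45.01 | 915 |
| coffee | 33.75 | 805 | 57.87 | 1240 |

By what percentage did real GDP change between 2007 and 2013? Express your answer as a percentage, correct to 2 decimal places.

Real GDP 2007 = Nominal GDP 2007 = 50.63·250 + 50.33·495 + 38.12·614 + 33.75·805 = 88145.28.
Real GDP 2013 (at 2007 prices) = 50.63·330 + 50.33·793 + 38.12·915 + 33.75·1240 = 133349.39.
Real growth = 133349.39/88145.28 − 1 = 0.5128.

51.28%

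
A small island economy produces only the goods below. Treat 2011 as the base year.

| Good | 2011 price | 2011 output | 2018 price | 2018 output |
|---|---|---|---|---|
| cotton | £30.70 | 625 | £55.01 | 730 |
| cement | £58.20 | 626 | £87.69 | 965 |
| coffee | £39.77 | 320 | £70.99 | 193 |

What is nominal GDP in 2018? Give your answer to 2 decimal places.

Nominal GDP 2018 = Σ (p_2018 × q_2018) = 55.01·730 + 87.69·965 + 70.99·193 = 138479.22.

£138479.22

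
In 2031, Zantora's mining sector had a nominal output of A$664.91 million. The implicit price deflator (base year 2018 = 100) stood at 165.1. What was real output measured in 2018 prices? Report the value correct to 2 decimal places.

Real output = Nominal / (implicit price deflator/100) = 664.91 / 1.651 = 402.73.

A$402.73 million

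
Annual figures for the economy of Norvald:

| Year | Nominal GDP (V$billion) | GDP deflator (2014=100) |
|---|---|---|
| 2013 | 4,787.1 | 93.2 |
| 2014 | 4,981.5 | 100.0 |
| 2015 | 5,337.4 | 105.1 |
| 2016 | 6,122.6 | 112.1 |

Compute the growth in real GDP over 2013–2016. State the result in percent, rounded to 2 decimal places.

6.33%

Real GDP 2013 = 4787.1/0.932 = 5136.37.
Real GDP 2016 = 6122.6/1.121 = 5461.73.
Change = 5461.73/5136.37 − 1 = 0.0633.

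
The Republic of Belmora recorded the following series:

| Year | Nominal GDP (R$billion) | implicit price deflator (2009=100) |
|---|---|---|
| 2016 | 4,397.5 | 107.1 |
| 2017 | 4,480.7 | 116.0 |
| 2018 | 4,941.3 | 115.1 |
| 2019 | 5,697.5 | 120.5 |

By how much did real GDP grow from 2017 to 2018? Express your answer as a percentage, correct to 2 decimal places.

Real GDP 2017 = 4480.7/1.160 = 3862.67.
Real GDP 2018 = 4941.3/1.151 = 4293.05.
Change = 4293.05/3862.67 − 1 = 0.1114.

11.14%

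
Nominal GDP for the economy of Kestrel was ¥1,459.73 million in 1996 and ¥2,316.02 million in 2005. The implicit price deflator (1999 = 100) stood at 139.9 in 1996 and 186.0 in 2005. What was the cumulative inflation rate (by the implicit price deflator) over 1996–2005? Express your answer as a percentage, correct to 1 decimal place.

Price-level change = 186.0 / 139.9 − 1 = 0.3295.

33.0%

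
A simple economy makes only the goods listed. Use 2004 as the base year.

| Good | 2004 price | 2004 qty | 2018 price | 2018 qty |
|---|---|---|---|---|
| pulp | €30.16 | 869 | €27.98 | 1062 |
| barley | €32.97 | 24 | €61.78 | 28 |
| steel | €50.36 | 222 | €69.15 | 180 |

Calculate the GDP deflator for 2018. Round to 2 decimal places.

104.46

Nominal GDP 2018 = 27.98·1062 + 61.78·28 + 69.15·180 = 43891.60.
Real GDP 2018 (at 2004 prices) = 30.16·1062 + 32.97·28 + 50.36·180 = 42017.88.
Deflator = Nominal/Real × 100 = 43891.60/42017.88 × 100 = 104.459.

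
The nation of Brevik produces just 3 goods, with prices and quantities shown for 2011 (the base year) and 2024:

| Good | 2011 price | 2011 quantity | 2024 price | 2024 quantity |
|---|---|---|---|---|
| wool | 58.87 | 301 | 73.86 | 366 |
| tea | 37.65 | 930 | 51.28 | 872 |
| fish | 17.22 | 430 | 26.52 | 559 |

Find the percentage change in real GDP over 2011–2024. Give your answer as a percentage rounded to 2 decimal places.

6.43%

Real GDP 2011 = Nominal GDP 2011 = 58.87·301 + 37.65·930 + 17.22·430 = 60138.97.
Real GDP 2024 (at 2011 prices) = 58.87·366 + 37.65·872 + 17.22·559 = 64003.20.
Real growth = 64003.20/60138.97 − 1 = 0.0643.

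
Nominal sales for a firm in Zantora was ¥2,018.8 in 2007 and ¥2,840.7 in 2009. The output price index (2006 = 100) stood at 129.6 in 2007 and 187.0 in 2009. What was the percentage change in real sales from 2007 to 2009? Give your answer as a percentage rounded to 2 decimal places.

Deflate each year: 2007 → 2018.8/1.296 = 1557.72; 2009 → 2840.7/1.870 = 1519.09.
So real sales changed by 1519.09/1557.72 − 1 = -0.0248, i.e. -2.48%.

-2.48%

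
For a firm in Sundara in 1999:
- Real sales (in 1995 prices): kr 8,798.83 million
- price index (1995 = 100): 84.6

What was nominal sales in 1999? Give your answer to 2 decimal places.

kr 7,443.81 million

Nominal sales = Real × (price index/100) = 8798.83 × 0.846 = 7443.81.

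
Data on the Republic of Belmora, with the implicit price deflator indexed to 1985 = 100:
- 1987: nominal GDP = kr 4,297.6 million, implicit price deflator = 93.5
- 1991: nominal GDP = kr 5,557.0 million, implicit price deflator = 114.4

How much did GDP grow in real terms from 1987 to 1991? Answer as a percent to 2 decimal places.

Deflate each year: 1987 → 4297.6/0.935 = 4596.36; 1991 → 5557.0/1.144 = 4857.52.
So real GDP changed by 4857.52/4596.36 − 1 = 0.0568, i.e. 5.68%.

5.68%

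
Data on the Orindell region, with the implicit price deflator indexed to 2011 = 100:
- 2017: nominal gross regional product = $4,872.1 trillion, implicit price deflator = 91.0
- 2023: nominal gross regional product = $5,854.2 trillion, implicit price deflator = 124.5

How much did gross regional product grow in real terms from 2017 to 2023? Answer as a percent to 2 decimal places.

-12.17%

Deflate each year: 2017 → 4872.1/0.910 = 5353.96; 2023 → 5854.2/1.245 = 4702.17.
So real gross regional product changed by 4702.17/5353.96 − 1 = -0.1217, i.e. -12.17%.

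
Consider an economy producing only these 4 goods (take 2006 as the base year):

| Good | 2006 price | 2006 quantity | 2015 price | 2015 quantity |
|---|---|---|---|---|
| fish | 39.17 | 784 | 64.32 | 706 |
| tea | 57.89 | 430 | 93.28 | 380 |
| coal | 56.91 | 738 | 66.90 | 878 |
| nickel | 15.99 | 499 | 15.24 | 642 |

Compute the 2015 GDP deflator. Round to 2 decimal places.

135.94

Nominal GDP 2015 = 64.32·706 + 93.28·380 + 66.90·878 + 15.24·642 = 149378.60.
Real GDP 2015 (at 2006 prices) = 39.17·706 + 57.89·380 + 56.91·878 + 15.99·642 = 109884.78.
Deflator = Nominal/Real × 100 = 149378.60/109884.78 × 100 = 135.941.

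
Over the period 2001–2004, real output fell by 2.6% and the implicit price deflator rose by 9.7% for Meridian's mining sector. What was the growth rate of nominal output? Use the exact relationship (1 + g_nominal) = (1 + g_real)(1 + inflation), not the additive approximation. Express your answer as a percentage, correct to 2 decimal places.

6.85%

(1 + g_nom) = (1 + g_real)(1 + π) = 0.9740 × 1.0970 = 1.06848.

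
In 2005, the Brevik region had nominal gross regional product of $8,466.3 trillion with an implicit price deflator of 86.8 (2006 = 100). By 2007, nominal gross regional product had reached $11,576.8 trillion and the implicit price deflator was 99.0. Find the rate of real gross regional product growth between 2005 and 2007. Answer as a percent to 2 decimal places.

Deflate each year: 2005 → 8466.3/0.868 = 9753.80; 2007 → 11576.8/0.990 = 11693.74.
So real gross regional product changed by 11693.74/9753.80 − 1 = 0.1989, i.e. 19.89%.

19.89%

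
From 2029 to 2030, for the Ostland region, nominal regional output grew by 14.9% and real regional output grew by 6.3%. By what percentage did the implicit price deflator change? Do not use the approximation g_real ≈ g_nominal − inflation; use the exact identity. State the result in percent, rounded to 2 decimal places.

(1 + g_nom) = (1 + g_real)(1 + π), so π = 1.1490 / 1.0630 − 1 = 0.08090.

8.09%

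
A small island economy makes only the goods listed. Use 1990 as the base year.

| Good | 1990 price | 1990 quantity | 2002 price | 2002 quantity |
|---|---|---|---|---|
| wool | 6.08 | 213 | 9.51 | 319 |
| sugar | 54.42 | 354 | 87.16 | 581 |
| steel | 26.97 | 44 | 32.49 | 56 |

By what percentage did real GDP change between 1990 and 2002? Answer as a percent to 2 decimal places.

Real GDP 1990 = Nominal GDP 1990 = 6.08·213 + 54.42·354 + 26.97·44 = 21746.40.
Real GDP 2002 (at 1990 prices) = 6.08·319 + 54.42·581 + 26.97·56 = 35067.86.
Real growth = 35067.86/21746.40 − 1 = 0.6126.

61.26%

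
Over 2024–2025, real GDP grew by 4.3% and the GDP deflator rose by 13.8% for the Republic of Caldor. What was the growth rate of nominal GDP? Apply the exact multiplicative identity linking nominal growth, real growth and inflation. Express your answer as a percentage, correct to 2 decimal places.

(1 + g_nom) = (1 + g_real)(1 + π) = 1.0430 × 1.1380 = 1.18693.

18.69%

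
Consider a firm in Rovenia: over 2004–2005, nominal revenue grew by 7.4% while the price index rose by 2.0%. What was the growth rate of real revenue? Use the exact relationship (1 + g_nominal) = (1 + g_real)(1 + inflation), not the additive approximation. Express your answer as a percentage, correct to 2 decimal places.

5.29%

(1 + g_nom) = (1 + g_real)(1 + π), so g_real = 1.0740 / 1.0200 − 1 = 0.05294.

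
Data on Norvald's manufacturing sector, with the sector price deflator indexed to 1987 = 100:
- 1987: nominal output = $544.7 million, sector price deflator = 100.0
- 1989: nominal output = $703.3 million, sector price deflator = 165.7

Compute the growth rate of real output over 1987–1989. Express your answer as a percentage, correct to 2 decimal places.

-22.08%

Real output 1987 = 544.7 / 1.000 = 544.70.
Real output 1989 = 703.3 / 1.657 = 424.44.
Real growth = 424.44 / 544.70 − 1 = -0.2208.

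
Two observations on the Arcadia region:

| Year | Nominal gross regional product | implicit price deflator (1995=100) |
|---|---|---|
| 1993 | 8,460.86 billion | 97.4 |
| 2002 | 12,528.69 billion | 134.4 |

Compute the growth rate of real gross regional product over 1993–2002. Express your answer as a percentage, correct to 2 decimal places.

Real gross regional product 1993 = 8460.86 / 0.974 = 8686.71.
Real gross regional product 2002 = 12528.69 / 1.344 = 9321.94.
Real growth = 9321.94 / 8686.71 − 1 = 0.0731.

7.31%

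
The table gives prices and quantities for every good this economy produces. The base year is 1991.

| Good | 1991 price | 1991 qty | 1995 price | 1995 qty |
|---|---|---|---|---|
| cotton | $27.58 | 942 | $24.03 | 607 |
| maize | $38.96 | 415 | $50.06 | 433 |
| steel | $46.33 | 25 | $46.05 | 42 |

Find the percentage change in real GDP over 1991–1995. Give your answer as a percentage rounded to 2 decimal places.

-17.90%

Real GDP 1991 = Nominal GDP 1991 = 27.58·942 + 38.96·415 + 46.33·25 = 43307.01.
Real GDP 1995 (at 1991 prices) = 27.58·607 + 38.96·433 + 46.33·42 = 35556.60.
Real growth = 35556.60/43307.01 − 1 = -0.1790.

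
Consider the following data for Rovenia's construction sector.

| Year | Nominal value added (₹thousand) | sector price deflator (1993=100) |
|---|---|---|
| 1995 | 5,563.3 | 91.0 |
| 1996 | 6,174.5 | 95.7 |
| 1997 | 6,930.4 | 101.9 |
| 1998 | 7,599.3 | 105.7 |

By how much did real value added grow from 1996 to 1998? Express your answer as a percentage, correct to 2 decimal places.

Real value added 1996 = 6174.5/0.957 = 6451.93.
Real value added 1998 = 7599.3/1.057 = 7189.50.
Change = 7189.50/6451.93 − 1 = 0.1143.

11.43%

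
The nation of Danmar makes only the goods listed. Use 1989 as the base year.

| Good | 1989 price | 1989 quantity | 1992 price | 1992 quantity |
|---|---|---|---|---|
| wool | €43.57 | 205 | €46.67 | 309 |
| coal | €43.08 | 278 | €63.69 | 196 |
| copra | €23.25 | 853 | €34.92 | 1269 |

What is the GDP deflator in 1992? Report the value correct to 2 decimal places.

138.53

Nominal GDP 1992 = 46.67·309 + 63.69·196 + 34.92·1269 = 71217.75.
Real GDP 1992 (at 1989 prices) = 43.57·309 + 43.08·196 + 23.25·1269 = 51411.06.
Deflator = Nominal/Real × 100 = 71217.75/51411.06 × 100 = 138.526.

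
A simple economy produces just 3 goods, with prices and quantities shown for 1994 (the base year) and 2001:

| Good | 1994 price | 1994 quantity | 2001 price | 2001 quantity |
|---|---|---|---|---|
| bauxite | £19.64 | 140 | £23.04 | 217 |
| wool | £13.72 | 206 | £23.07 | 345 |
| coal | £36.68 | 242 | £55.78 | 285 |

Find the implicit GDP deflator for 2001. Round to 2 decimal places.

Nominal GDP 2001 = 23.04·217 + 23.07·345 + 55.78·285 = 28856.13.
Real GDP 2001 (at 1994 prices) = 19.64·217 + 13.72·345 + 36.68·285 = 19449.08.
Deflator = Nominal/Real × 100 = 28856.13/19449.08 × 100 = 148.368.

148.37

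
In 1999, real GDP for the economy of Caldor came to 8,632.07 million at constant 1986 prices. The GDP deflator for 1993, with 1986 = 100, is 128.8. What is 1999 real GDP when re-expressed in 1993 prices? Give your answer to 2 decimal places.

11,118.11 million

Real GDP in 1993 prices = Real GDP in 1986 prices × (P_1993/P_1986) = 8632.07 × 1.288 = 11118.11.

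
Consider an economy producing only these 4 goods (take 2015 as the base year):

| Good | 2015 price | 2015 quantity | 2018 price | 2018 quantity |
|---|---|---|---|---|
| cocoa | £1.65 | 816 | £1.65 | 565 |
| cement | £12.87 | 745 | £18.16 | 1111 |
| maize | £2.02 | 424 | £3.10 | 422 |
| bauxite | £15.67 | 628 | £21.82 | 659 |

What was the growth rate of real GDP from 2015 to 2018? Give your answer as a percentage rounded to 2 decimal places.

Real GDP 2015 = Nominal GDP 2015 = 1.65·816 + 12.87·745 + 2.02·424 + 15.67·628 = 21631.79.
Real GDP 2018 (at 2015 prices) = 1.65·565 + 12.87·1111 + 2.02·422 + 15.67·659 = 26409.79.
Real growth = 26409.79/21631.79 − 1 = 0.2209.

22.09%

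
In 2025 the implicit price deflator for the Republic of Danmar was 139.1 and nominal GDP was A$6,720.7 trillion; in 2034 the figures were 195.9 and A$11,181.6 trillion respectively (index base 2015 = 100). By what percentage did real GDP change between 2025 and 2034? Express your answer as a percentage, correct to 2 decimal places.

Real GDP 2025 = 6720.7 / 1.391 = 4831.56.
Real GDP 2034 = 11181.6 / 1.959 = 5707.81.
Real growth = 5707.81 / 4831.56 − 1 = 0.1814.

18.14%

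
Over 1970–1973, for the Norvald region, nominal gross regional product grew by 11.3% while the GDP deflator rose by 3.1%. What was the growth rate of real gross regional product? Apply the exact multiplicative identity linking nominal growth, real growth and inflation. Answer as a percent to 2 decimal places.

(1 + g_nom) = (1 + g_real)(1 + π), so g_real = 1.1130 / 1.0310 − 1 = 0.07953.

7.95%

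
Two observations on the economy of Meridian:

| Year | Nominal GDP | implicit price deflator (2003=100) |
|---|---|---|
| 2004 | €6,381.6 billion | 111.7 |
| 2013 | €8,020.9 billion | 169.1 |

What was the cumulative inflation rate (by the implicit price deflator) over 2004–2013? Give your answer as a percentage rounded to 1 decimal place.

Price-level change = 169.1 / 111.7 − 1 = 0.5139.

51.4%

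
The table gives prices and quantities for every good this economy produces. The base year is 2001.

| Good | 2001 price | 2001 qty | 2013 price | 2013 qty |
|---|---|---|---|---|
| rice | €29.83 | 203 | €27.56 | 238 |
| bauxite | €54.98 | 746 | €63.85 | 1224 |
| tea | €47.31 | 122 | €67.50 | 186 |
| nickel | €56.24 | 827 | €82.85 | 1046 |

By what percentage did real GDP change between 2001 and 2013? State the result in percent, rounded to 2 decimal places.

42.95%

Real GDP 2001 = Nominal GDP 2001 = 29.83·203 + 54.98·746 + 47.31·122 + 56.24·827 = 99352.87.
Real GDP 2013 (at 2001 prices) = 29.83·238 + 54.98·1224 + 47.31·186 + 56.24·1046 = 142021.76.
Real growth = 142021.76/99352.87 − 1 = 0.4295.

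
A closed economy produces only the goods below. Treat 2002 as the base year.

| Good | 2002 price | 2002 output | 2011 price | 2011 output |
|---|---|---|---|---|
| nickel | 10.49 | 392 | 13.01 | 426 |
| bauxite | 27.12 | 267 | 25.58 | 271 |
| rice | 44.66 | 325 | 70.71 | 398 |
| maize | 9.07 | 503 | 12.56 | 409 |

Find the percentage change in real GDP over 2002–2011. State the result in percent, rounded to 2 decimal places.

Real GDP 2002 = Nominal GDP 2002 = 10.49·392 + 27.12·267 + 44.66·325 + 9.07·503 = 30429.83.
Real GDP 2011 (at 2002 prices) = 10.49·426 + 27.12·271 + 44.66·398 + 9.07·409 = 33302.57.
Real growth = 33302.57/30429.83 − 1 = 0.0944.

9.44%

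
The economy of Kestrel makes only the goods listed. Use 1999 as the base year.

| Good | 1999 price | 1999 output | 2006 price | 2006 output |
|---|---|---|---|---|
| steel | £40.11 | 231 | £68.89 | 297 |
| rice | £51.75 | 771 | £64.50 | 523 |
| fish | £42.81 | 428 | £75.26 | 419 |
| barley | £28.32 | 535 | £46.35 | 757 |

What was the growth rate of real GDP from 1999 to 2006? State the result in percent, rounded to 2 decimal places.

-5.19%

Real GDP 1999 = Nominal GDP 1999 = 40.11·231 + 51.75·771 + 42.81·428 + 28.32·535 = 82638.54.
Real GDP 2006 (at 1999 prices) = 40.11·297 + 51.75·523 + 42.81·419 + 28.32·757 = 78353.55.
Real growth = 78353.55/82638.54 − 1 = -0.0519.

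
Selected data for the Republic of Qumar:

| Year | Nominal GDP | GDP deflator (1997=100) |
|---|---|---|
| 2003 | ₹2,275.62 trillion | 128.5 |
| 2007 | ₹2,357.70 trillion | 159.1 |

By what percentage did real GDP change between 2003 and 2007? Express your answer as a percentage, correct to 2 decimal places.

-16.32%

Real GDP 2003 = 2275.62 / 1.285 = 1770.91.
Real GDP 2007 = 2357.70 / 1.591 = 1481.90.
Real growth = 1481.90 / 1770.91 − 1 = -0.1632.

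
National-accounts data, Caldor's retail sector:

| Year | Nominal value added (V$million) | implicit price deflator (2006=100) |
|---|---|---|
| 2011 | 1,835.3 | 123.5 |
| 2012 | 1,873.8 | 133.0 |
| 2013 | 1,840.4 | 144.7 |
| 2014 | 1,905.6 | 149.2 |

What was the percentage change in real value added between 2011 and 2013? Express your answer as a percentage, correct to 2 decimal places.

-14.41%

Real value added 2011 = 1835.3/1.235 = 1486.07.
Real value added 2013 = 1840.4/1.447 = 1271.87.
Change = 1271.87/1486.07 − 1 = -0.1441.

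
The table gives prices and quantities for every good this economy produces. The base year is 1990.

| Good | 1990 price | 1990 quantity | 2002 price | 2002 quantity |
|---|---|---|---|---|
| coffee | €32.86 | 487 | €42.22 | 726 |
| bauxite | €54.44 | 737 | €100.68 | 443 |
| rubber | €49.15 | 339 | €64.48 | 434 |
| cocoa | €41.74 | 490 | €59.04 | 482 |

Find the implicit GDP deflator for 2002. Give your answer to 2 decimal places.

Nominal GDP 2002 = 42.22·726 + 100.68·443 + 64.48·434 + 59.04·482 = 131694.56.
Real GDP 2002 (at 1990 prices) = 32.86·726 + 54.44·443 + 49.15·434 + 41.74·482 = 89423.06.
Deflator = Nominal/Real × 100 = 131694.56/89423.06 × 100 = 147.271.

147.27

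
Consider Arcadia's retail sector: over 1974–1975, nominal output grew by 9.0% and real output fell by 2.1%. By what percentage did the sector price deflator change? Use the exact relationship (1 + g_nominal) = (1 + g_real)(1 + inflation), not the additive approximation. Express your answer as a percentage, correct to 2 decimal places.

11.34%

(1 + g_nom) = (1 + g_real)(1 + π), so π = 1.0900 / 0.9790 − 1 = 0.11338.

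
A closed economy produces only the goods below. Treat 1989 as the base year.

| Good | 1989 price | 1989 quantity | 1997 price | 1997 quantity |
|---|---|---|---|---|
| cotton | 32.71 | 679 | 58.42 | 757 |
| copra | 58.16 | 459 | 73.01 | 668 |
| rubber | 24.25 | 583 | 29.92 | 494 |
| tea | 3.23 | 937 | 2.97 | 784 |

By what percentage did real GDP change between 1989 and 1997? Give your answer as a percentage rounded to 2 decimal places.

Real GDP 1989 = Nominal GDP 1989 = 32.71·679 + 58.16·459 + 24.25·583 + 3.23·937 = 66069.79.
Real GDP 1997 (at 1989 prices) = 32.71·757 + 58.16·668 + 24.25·494 + 3.23·784 = 78124.17.
Real growth = 78124.17/66069.79 − 1 = 0.1824.

18.24%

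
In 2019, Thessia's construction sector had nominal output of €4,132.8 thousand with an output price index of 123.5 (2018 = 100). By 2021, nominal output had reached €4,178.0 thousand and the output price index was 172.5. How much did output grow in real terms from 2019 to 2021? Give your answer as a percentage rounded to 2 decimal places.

Deflate each year: 2019 → 4132.8/1.235 = 3346.40; 2021 → 4178.0/1.725 = 2422.03.
So real output changed by 2422.03/3346.40 − 1 = -0.2762, i.e. -27.62%.

-27.62%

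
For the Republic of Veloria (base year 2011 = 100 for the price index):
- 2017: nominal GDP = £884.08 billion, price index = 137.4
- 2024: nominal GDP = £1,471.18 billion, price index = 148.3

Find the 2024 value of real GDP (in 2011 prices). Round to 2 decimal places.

£992.03 billion

Real GDP = Nominal / (price index/100) = 1471.18 / 1.483 = 992.03.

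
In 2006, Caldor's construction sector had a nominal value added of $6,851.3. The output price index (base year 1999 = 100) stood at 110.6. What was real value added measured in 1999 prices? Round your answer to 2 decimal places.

$6,194.67

Real value added = Nominal / (output price index/100) = 6851.3 / 1.106 = 6194.67.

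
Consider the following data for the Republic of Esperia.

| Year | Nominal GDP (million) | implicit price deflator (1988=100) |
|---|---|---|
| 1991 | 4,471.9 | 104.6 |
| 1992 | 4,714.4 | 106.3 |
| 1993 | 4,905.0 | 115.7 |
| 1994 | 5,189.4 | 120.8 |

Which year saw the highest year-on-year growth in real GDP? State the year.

1992: real = 4714.4/1.063 = 4435.00; growth vs 1991 (4275.24) = 3.74%.
1993: real = 4905.0/1.157 = 4239.41; growth vs 1992 (4435.00) = -4.41%.
1994: real = 5189.4/1.208 = 4295.86; growth vs 1993 (4239.41) = 1.33%.

1992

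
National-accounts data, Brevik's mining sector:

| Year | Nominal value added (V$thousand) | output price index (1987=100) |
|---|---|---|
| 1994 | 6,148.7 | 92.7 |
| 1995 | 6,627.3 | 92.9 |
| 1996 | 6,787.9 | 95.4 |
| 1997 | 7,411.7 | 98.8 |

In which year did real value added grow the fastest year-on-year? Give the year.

1995

1995: real = 6627.3/0.929 = 7133.80; growth vs 1994 (6632.90) = 7.55%.
1996: real = 6787.9/0.954 = 7115.20; growth vs 1995 (7133.80) = -0.26%.
1997: real = 7411.7/0.988 = 7501.72; growth vs 1996 (7115.20) = 5.43%.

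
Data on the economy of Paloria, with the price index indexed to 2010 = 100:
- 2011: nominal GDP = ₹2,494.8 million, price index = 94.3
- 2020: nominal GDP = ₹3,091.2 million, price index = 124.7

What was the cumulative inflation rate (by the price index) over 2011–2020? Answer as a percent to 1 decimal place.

32.2%

Price-level change = 124.7 / 94.3 − 1 = 0.3224.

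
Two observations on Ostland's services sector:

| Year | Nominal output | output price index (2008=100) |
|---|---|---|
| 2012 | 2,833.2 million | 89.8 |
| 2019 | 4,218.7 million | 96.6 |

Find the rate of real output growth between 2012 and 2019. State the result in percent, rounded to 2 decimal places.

38.42%

Real output 2012 = 2833.2 / 0.898 = 3155.01.
Real output 2019 = 4218.7 / 0.966 = 4367.18.
Real growth = 4367.18 / 3155.01 − 1 = 0.3842.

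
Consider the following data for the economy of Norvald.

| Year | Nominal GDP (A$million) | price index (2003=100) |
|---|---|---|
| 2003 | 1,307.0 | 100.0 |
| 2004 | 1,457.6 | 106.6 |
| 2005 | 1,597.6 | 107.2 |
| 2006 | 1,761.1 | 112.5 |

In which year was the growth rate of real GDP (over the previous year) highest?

2005

2004: real = 1457.6/1.066 = 1367.35; growth vs 2003 (1307.00) = 4.62%.
2005: real = 1597.6/1.072 = 1490.30; growth vs 2004 (1367.35) = 8.99%.
2006: real = 1761.1/1.125 = 1565.42; growth vs 2005 (1490.30) = 5.04%.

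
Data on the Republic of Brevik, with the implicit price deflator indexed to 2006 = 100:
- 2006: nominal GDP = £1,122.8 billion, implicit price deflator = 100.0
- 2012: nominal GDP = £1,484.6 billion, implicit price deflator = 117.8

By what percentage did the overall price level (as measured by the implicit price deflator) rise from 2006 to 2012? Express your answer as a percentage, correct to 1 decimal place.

Price-level change = 117.8 / 100.0 − 1 = 0.1780.

17.8%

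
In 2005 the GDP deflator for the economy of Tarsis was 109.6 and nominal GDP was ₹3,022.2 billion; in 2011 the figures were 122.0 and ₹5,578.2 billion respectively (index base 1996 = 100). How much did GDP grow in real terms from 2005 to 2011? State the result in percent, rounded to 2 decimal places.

Deflate each year: 2005 → 3022.2/1.096 = 2757.48; 2011 → 5578.2/1.220 = 4572.30.
So real GDP changed by 4572.30/2757.48 − 1 = 0.6581, i.e. 65.81%.

65.81%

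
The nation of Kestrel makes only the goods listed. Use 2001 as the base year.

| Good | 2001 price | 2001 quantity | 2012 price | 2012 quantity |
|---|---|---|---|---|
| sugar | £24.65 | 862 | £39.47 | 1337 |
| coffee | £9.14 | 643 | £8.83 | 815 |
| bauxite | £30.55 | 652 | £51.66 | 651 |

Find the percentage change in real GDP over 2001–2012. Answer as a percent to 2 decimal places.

28.17%

Real GDP 2001 = Nominal GDP 2001 = 24.65·862 + 9.14·643 + 30.55·652 = 47043.92.
Real GDP 2012 (at 2001 prices) = 24.65·1337 + 9.14·815 + 30.55·651 = 60294.20.
Real growth = 60294.20/47043.92 − 1 = 0.2817.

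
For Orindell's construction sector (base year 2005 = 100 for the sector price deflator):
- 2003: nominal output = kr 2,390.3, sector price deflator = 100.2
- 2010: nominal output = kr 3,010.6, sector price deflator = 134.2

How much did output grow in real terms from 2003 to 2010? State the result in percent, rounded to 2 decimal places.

-5.96%

Real output 2003 = 2390.3 / 1.002 = 2385.53.
Real output 2010 = 3010.6 / 1.342 = 2243.37.
Real growth = 2243.37 / 2385.53 − 1 = -0.0596.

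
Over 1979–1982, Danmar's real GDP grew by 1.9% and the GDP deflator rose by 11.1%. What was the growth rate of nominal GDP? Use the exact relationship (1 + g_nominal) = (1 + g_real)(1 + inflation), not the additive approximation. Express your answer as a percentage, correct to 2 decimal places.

13.21%

(1 + g_nom) = (1 + g_real)(1 + π) = 1.0190 × 1.1110 = 1.13211.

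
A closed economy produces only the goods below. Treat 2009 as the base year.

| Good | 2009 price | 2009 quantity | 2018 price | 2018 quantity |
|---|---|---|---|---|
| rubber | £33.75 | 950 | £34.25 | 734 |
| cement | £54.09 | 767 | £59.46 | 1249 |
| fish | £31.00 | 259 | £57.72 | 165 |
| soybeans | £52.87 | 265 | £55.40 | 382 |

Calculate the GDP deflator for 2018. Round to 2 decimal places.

Nominal GDP 2018 = 34.25·734 + 59.46·1249 + 57.72·165 + 55.40·382 = 130091.64.
Real GDP 2018 (at 2009 prices) = 33.75·734 + 54.09·1249 + 31.00·165 + 52.87·382 = 117642.25.
Deflator = Nominal/Real × 100 = 130091.64/117642.25 × 100 = 110.582.

110.58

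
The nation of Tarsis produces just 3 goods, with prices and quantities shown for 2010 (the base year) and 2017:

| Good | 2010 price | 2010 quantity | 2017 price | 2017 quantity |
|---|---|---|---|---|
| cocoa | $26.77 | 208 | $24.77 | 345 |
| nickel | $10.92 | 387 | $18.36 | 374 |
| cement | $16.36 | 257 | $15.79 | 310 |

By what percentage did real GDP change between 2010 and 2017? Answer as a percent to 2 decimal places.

31.38%

Real GDP 2010 = Nominal GDP 2010 = 26.77·208 + 10.92·387 + 16.36·257 = 13998.72.
Real GDP 2017 (at 2010 prices) = 26.77·345 + 10.92·374 + 16.36·310 = 18391.33.
Real growth = 18391.33/13998.72 − 1 = 0.3138.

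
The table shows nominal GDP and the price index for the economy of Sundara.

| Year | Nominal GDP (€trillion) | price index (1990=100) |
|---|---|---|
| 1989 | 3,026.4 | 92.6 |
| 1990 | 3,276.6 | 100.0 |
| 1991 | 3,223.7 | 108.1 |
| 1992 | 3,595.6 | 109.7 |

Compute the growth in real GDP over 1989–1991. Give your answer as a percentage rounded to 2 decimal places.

Real GDP 1989 = 3026.4/0.926 = 3268.25.
Real GDP 1991 = 3223.7/1.081 = 2982.15.
Change = 2982.15/3268.25 − 1 = -0.0875.

-8.75%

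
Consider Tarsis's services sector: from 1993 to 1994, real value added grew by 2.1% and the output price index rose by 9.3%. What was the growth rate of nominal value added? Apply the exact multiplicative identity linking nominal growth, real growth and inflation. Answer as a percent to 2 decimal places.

11.60%

(1 + g_nom) = (1 + g_real)(1 + π) = 1.0210 × 1.0930 = 1.11595.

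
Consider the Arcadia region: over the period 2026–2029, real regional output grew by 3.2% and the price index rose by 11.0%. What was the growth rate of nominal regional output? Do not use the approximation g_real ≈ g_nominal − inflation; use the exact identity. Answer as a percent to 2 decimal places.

14.55%

(1 + g_nom) = (1 + g_real)(1 + π) = 1.0320 × 1.1100 = 1.14552.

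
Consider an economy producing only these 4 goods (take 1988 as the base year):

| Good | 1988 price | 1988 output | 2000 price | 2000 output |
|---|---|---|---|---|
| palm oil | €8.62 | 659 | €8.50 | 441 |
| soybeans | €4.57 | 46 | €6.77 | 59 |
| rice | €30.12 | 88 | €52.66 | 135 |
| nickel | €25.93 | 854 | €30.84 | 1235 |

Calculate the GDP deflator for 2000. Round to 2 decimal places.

Nominal GDP 2000 = 8.50·441 + 6.77·59 + 52.66·135 + 30.84·1235 = 49344.43.
Real GDP 2000 (at 1988 prices) = 8.62·441 + 4.57·59 + 30.12·135 + 25.93·1235 = 40160.80.
Deflator = Nominal/Real × 100 = 49344.43/40160.80 × 100 = 122.867.

122.87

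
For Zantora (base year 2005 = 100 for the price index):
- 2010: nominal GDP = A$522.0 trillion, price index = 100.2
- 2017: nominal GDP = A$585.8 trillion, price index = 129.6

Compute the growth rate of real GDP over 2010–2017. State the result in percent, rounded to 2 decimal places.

Real GDP 2010 = 522.0 / 1.002 = 520.96.
Real GDP 2017 = 585.8 / 1.296 = 452.01.
Real growth = 452.01 / 520.96 − 1 = -0.1324.

-13.24%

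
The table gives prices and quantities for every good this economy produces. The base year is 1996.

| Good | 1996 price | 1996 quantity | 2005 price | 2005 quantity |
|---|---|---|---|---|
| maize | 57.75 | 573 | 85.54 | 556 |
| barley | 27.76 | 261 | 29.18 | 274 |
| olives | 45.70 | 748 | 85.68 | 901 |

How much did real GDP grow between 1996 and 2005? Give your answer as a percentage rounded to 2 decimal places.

8.55%

Real GDP 1996 = Nominal GDP 1996 = 57.75·573 + 27.76·261 + 45.70·748 = 74519.71.
Real GDP 2005 (at 1996 prices) = 57.75·556 + 27.76·274 + 45.70·901 = 80890.94.
Real growth = 80890.94/74519.71 − 1 = 0.0855.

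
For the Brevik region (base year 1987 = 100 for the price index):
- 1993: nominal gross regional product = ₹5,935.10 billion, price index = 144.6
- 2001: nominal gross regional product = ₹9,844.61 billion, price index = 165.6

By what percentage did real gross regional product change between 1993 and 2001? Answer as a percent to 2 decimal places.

44.84%

Deflate each year: 1993 → 5935.10/1.446 = 4104.50; 2001 → 9844.61/1.656 = 5944.81.
So real gross regional product changed by 5944.81/4104.50 − 1 = 0.4484, i.e. 44.84%.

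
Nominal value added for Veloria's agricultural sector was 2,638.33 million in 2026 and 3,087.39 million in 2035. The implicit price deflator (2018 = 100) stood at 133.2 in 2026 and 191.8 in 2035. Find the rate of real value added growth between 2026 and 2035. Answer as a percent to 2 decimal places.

Real value added 2026 = 2638.33 / 1.332 = 1980.73.
Real value added 2035 = 3087.39 / 1.918 = 1609.69.
Real growth = 1609.69 / 1980.73 − 1 = -0.1873.

-18.73%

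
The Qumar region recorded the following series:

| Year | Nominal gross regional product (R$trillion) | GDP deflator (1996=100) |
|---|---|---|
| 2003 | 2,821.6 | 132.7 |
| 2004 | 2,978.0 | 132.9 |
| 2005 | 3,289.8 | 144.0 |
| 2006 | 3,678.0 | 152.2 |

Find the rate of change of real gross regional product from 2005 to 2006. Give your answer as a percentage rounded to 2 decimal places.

Real gross regional product 2005 = 3289.8/1.440 = 2284.58.
Real gross regional product 2006 = 3678.0/1.522 = 2416.56.
Change = 2416.56/2284.58 − 1 = 0.0578.

5.78%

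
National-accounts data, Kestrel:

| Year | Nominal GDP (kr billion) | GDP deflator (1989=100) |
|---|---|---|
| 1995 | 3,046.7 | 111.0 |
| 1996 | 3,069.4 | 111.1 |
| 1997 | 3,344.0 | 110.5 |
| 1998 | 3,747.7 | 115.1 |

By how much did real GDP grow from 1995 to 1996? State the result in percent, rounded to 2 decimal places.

Real GDP 1995 = 3046.7/1.110 = 2744.77.
Real GDP 1996 = 3069.4/1.111 = 2762.74.
Change = 2762.74/2744.77 − 1 = 0.0065.

0.65%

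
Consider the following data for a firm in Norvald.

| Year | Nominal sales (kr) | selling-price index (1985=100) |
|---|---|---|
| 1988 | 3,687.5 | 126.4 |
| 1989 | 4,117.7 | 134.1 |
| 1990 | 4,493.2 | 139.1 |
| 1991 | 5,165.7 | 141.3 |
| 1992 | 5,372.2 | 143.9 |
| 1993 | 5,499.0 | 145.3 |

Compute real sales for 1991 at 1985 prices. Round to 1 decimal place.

Real sales 1991 = 5165.7 / 1.413 = 3655.84.

kr 3,655.8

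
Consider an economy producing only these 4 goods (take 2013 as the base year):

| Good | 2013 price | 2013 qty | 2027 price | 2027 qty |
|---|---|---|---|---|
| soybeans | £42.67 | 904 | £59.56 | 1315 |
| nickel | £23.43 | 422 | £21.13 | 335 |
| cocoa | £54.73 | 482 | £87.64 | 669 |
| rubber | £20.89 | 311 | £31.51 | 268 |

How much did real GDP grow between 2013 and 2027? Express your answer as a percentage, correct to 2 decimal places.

30.53%

Real GDP 2013 = Nominal GDP 2013 = 42.67·904 + 23.43·422 + 54.73·482 + 20.89·311 = 81337.79.
Real GDP 2027 (at 2013 prices) = 42.67·1315 + 23.43·335 + 54.73·669 + 20.89·268 = 106172.99.
Real growth = 106172.99/81337.79 − 1 = 0.3053.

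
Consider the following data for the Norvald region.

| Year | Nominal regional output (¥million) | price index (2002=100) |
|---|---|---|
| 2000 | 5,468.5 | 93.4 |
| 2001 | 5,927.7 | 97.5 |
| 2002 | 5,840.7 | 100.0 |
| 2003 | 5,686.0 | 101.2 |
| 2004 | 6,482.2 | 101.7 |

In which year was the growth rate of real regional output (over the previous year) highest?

2001: real = 5927.7/0.975 = 6079.69; growth vs 2000 (5854.93) = 3.84%.
2002: real = 5840.7/1.000 = 5840.70; growth vs 2001 (6079.69) = -3.93%.
2003: real = 5686.0/1.012 = 5618.58; growth vs 2002 (5840.70) = -3.80%.
2004: real = 6482.2/1.017 = 6373.84; growth vs 2003 (5618.58) = 13.44%.

2004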